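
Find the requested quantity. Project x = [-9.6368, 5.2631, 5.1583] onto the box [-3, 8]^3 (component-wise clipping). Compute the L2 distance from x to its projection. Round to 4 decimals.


Project each component onto [-3, 8].
clip(-9.6368) = -3.0, clip(5.2631) = 5.2631, clip(5.1583) = 5.1583
Projection = [-3.0, 5.2631, 5.1583]
Squared diffs: [44.0471, 0.0, 0.0]
Distance = sqrt(44.0471) = 6.6368


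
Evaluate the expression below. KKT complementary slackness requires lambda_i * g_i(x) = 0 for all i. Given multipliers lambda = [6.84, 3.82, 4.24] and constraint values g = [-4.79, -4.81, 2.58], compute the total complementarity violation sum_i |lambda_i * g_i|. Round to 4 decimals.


KKT complementary slackness check:
lambda_1 * g_1 = 6.84 * -4.79 = -32.7636
lambda_2 * g_2 = 3.82 * -4.81 = -18.3742
lambda_3 * g_3 = 4.24 * 2.58 = 10.9392
Total violation = 32.7636 + 18.3742 + 10.9392 = 62.077


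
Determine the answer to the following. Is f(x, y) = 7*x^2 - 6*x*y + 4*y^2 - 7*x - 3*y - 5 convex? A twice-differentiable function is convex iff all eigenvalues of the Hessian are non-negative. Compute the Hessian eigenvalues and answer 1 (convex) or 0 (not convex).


The Hessian of f(x,y) = 7*x^2 - 6*x*y + 4*y^2 - 7*x - 3*y - 5 is:
H = [[14, -6], [-6, 8]]
Trace = 14 + 8 = 22
Determinant = 14*8 - (-6)^2 = 76
Discriminant = (22)^2 - 4*76 = 180.0
Eigenvalues: lambda_1 = 4.2918, lambda_2 = 17.7082
The function is convex.

1


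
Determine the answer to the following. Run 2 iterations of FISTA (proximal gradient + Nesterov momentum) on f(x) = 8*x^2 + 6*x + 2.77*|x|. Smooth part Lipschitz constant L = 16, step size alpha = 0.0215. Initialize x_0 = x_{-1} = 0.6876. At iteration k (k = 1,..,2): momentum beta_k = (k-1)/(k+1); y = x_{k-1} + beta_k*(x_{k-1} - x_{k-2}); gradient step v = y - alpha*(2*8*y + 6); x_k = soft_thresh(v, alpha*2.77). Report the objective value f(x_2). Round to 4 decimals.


FISTA on f(x) = 8*x^2 + 6*x + 2.77*|x|
L = 16, alpha = 0.0215
Iteration 1: beta = 0.0, y = 0.6876 + 0.0*(0.6876 - 0.6876) = 0.6876
  grad(y) = 17.0016, v = y - alpha*grad = 0.3221
  prox(v) = soft_thresh(0.3221, 0.0596) = 0.2625
Iteration 2: beta = 0.3333, y = 0.2625 + 0.3333*(0.2625 - 0.6876) = 0.1208
  grad(y) = 7.933, v = y - alpha*grad = -0.0497
  prox(v) = soft_thresh(-0.0497, 0.0596) = 0.0
f(x_2) = 8*0.0^2 + 6*0.0 + 2.77*|0.0| = 0.0


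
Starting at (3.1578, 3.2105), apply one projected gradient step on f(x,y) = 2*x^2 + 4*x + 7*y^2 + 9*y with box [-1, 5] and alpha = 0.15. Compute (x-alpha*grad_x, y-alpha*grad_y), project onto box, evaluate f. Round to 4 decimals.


Step 1: Compute gradient at (3.1578, 3.2105).
grad_x = 2*2*3.1578 + 4 = 16.6312
grad_y = 2*7*3.2105 + 9 = 53.947
Step 2: Gradient step.
x_raw = 3.1578 - 0.15*16.6312 = 0.6631
y_raw = 3.2105 - 0.15*53.947 = -4.8816
Step 3: Project onto [-1, 5].
x_proj = clip(0.6631) = 0.6631
y_proj = clip(-4.8816) = -1.0
Step 4: Evaluate f.
f(0.6631, -1.0) = 1.5319


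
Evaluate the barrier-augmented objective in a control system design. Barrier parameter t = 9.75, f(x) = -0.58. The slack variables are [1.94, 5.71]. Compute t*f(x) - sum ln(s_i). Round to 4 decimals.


Step 1: Compute log-barrier.
ln values: [0.6627, 1.7422]
phi = -(0.6627 + 1.7422) = -2.4049
Step 2: Compute augmented objective.
t*f(x) = 9.75*-0.58 = -5.655
Total = -5.655 - 2.4049 = -8.0599


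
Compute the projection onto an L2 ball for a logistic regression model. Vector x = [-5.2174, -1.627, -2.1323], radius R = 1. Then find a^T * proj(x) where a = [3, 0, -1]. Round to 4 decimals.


Step 1: Compute ||x|| (intermediates to 6 decimals).
||x|| = sqrt((-5.2174)^2 + (-1.627)^2 + (-2.1323)^2) = 5.866438
Step 2: Project.
Since ||x|| > R, scale = R/||x|| = 1/5.866438 = 0.170461, proj(x) = scale * x
proj(x) = [-0.889363, -0.27734, -0.363474]
Step 3: Dot product.
a^T * proj(x) = 3*(-0.889363) + 0*(-0.27734) - 1*(-0.363474) = -2.3046


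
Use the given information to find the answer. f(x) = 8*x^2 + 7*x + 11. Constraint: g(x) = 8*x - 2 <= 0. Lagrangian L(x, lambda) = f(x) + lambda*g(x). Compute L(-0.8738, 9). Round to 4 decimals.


Step 1: Evaluate f(x).
f(-0.8738) = 8*(-0.8738)^2 + 7*(-0.8738) + 11 = 10.9916
Step 2: Evaluate g(x).
g(-0.8738) = 8*-0.8738 - 2 = -8.9904
Step 3: Compute Lagrangian.
L = 10.9916 + 9*-8.9904 = -69.922


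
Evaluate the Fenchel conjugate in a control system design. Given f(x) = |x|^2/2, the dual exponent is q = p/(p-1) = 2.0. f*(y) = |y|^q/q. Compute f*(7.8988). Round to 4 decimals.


The conjugate exponent q satisfies 1/p + 1/q = 1.
p = 2, so q = 2/(2 - 1) = 2.0
|y|^q = 7.8988^2.0 = 62.391
f*(7.8988) = 62.391 / 2.0 = 31.1955


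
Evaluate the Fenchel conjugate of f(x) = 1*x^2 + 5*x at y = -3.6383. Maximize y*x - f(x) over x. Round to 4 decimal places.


f*(y) = sup_x {y*x - a*x^2 - b*x} = sup_x {(y-b)*x - a*x^2}
FOC: (y - b) - 2a*x = 0 => x* = (y - b)/(2a)
x* = (-3.6383 - 5)/(2*1) = -4.3192
f*(-3.6383) = (y-b)^2/(4a) = (-3.6383 - 5)^2/(4*1)
= 74.6202/4 = 18.6551


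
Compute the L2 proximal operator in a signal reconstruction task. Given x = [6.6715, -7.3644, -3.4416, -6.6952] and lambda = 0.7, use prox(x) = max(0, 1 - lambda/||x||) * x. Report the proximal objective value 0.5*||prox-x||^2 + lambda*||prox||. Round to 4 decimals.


Step 1: Compute ||x||.
||x|| = 12.4665
Step 2: Compute scaling factor.
scale = max(0, 1 - 0.7/12.4665) = 0.9438
Step 3: prox(x) = [6.2969, -6.9509, -3.2484, -6.3193]
||prox(x)|| = 11.7665
Step 4: Proximal objective.
0.5*||prox-x||^2 = 0.245
lambda*||prox|| = 8.2366
Total = 8.4815


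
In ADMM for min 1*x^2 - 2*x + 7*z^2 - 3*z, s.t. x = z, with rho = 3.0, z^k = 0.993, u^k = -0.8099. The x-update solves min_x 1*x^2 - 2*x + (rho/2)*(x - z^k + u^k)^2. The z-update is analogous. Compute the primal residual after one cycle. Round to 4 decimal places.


ADMM iteration with rho = 3.0, z^k = 0.993, u^k = -0.8099
Step 1: x-update.
Minimize 1*x^2 - 2*x + (3.0/2)*(x - 0.993 - 0.8099)^2
FOC: (2*1 + 3.0)*x = 2 + 3.0*(0.993 + 0.8099)
x^{k+1} = 1.4817
Step 2: z-update.
Minimize 7*z^2 - 3*z + (3.0/2)*(1.4817 - z - 0.8099)^2
FOC: (2*7 + 3.0)*z = 3 + 3.0*(1.4817 - 0.8099)
z^{k+1} = 0.295
Step 3: u-update.
u^{k+1} = -0.8099 + 1.4817 - 0.295 = 0.3768
Step 4: Primal residual = |1.4817 - 0.295| = 1.1867


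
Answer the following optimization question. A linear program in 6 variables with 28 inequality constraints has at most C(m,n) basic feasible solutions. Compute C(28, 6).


Each vertex corresponds to some choice of n active constraints out of m, so the number of vertices is at most C(m, n) = m! / (n!(m-n)!).
m = 28, n = 6
Numerator: 28 * 27 * 26 * 25 * 24 * 23
Denominator: 6! = 720
C(28, 6) = 376740


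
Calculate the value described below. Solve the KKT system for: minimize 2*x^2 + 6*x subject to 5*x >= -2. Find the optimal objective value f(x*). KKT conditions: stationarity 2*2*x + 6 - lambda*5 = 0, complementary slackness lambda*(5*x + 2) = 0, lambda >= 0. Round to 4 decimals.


Step 1: Try lambda = 0 (constraint inactive).
x_unc = -6/(2*2) = -1.5
Check: 5*-1.5 = -7.5 < -2 -- violated!
Step 2: Constraint must be active: 5*x = -2
x* = -2/5 = -0.4
lambda = (2*2*(-0.4) + 6)/5 = 0.88
Step 3: Compute optimal value.
f(x*) = 2*(-0.4)^2 + 6*(-0.4) = -2.08


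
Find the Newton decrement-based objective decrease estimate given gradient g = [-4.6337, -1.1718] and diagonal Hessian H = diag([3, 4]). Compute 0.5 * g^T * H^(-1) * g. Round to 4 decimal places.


Step 1: H is diagonal, so H^(-1) * g = [-1.5446, -0.293].
Step 2: g^T H^(-1) g = sum_i g_i^2 / H_ii
  = (-4.6337)^2/3 + (-1.1718)^2/4
  = 7.1571 + 0.3433 = 7.5003
Step 3: Objective decrease = 0.5 * g^T H^(-1) g = 3.7502


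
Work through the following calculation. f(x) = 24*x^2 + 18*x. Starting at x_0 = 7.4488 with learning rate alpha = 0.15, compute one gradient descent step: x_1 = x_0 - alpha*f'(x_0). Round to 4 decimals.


We compute the gradient at x_0 and apply the update.
f'(x) = 48*x + 18
f'(7.4488) = 48*7.4488 + 18 = 375.5424
x_1 = 7.4488 - 0.15*375.5424 = -48.8826


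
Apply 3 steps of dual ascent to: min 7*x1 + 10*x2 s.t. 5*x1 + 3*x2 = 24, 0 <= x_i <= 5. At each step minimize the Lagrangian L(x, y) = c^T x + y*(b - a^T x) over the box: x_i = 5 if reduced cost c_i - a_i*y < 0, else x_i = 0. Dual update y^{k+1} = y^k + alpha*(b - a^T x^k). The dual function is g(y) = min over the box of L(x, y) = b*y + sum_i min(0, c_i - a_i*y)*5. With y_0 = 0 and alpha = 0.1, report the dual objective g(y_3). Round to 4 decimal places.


Dual ascent for LP: min 7*x1 + 10*x2, 5*x1 + 3*x2 = 24, 0 <= x_i <= 5
Step 1: y^k = 0.0, reduced costs: (7.0, 10.0)
  x^k = (0.0, 0.0), subgradient = b - a^T x = 24.0
  y^{k+1} = 0.0 + 0.1*24.0 = 2.4
Step 2: y^k = 2.4, reduced costs: (-5.0, 2.8)
  x^k = (5.0, 0.0), subgradient = b - a^T x = -1.0
  y^{k+1} = 2.4 + 0.1*-1.0 = 2.3
Step 3: y^k = 2.3, reduced costs: (-4.5, 3.1)
  x^k = (5.0, 0.0), subgradient = b - a^T x = -1.0
  y^{k+1} = 2.3 + 0.1*-1.0 = 2.2
Dual objective at y_3 = 2.2: reduced costs (-4.0, 3.4), box minimizer x = (5.0, 0.0)
g(y_3) = b*y + (c1 - a1*y)*x1 + (c2 - a2*y)*x2 = 24*2.2 + (-4.0)*5.0 + 3.4*0.0 = 52.8 - 20.0 + 0.0 = 32.8


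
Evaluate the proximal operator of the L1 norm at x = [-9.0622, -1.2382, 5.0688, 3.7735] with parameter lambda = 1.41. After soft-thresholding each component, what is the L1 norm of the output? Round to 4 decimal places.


Soft-thresholding with lambda = 1.41:
prox(-9.0622) = sign(-9.0622)*max(|-9.0622| - 1.41, 0) = -7.6522
prox(-1.2382) = sign(-1.2382)*max(|-1.2382| - 1.41, 0) = 0.0
prox(5.0688) = sign(5.0688)*max(|5.0688| - 1.41, 0) = 3.6588
prox(3.7735) = sign(3.7735)*max(|3.7735| - 1.41, 0) = 2.3635
prox(x) = [-7.6522, 0.0, 3.6588, 2.3635]
||prox(x)||_1 = 7.6522 + 0.0 + 3.6588 + 2.3635 = 13.6745


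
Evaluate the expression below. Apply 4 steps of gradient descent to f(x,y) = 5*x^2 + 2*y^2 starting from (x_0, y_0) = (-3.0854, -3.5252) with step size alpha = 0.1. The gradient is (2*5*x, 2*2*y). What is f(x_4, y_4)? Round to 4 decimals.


Gradient descent on f(x,y) = 5*x^2 + 2*y^2.
Starting point: (-3.0854, -3.5252), alpha = 0.1
Step 1: grad_x = 2*5*-3.0854 = -30.854, grad_y = 2*2*-3.5252 = -14.1008
  x_1 = -3.0854 - 0.1*-30.854 = 0.0
  y_1 = -3.5252 - 0.1*-14.1008 = -2.1151
Step 2: grad_x = 2*5*0.0 = 0.0, grad_y = 2*2*-2.1151 = -8.4605
  x_2 = 0.0 - 0.1*0.0 = 0.0
  y_2 = -2.1151 - 0.1*-8.4605 = -1.2691
Step 3: grad_x = 2*5*0.0 = 0.0, grad_y = 2*2*-1.2691 = -5.0763
  x_3 = 0.0 - 0.1*0.0 = 0.0
  y_3 = -1.2691 - 0.1*-5.0763 = -0.7614
Step 4: grad_x = 2*5*0.0 = 0.0, grad_y = 2*2*-0.7614 = -3.0458
  x_4 = 0.0 - 0.1*0.0 = 0.0
  y_4 = -0.7614 - 0.1*-3.0458 = -0.4569
f(0.0, -0.4569) = 5*0.0^2 + 2*(-0.4569)^2 = 0.4175


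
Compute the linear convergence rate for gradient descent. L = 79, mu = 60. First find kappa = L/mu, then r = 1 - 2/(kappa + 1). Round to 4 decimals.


Step 1: Compute the condition number.
kappa = L/mu = 79/60 = 1.3167
Step 2: Compute the convergence rate.
r = 1 - 2/(kappa + 1) = 1 - 2*mu/(L + mu) = (L - mu)/(L + mu) = 19/139 = 0.1367


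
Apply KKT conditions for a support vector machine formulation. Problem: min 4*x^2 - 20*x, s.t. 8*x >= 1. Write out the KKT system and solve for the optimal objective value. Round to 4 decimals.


Step 1: Try lambda = 0 (constraint inactive).
Stationarity: 2*4*x - 20 = 0
x* = 20/(2*4) = 2.5
Check constraint: 8*2.5 = 20.0 >= 1 -- satisfied.
Step 2: Compute optimal value.
f(x*) = 4*2.5^2 - 20*2.5 = -25.0


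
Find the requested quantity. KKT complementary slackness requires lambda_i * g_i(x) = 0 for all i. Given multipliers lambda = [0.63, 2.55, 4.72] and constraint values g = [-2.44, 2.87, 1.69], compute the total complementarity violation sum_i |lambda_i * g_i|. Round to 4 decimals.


KKT complementary slackness check:
lambda_1 * g_1 = 0.63 * -2.44 = -1.5372
lambda_2 * g_2 = 2.55 * 2.87 = 7.3185
lambda_3 * g_3 = 4.72 * 1.69 = 7.9768
Total violation = 1.5372 + 7.3185 + 7.9768 = 16.8325


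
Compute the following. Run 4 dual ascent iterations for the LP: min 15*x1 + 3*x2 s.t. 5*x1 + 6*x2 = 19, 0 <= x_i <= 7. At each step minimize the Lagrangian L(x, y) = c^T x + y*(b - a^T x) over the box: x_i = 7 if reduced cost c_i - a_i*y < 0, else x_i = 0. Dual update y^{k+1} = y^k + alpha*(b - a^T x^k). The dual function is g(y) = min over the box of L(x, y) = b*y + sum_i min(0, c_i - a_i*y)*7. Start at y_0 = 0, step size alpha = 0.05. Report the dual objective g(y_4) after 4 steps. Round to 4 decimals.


Dual ascent for LP: min 15*x1 + 3*x2, 5*x1 + 6*x2 = 19, 0 <= x_i <= 7
Step 1: y^k = 0.0, reduced costs: (15.0, 3.0)
  x^k = (0.0, 0.0), subgradient = b - a^T x = 19.0
  y^{k+1} = 0.0 + 0.05*19.0 = 0.95
Step 2: y^k = 0.95, reduced costs: (10.25, -2.7)
  x^k = (0.0, 7.0), subgradient = b - a^T x = -23.0
  y^{k+1} = 0.95 + 0.05*-23.0 = -0.2
Step 3: y^k = -0.2, reduced costs: (16.0, 4.2)
  x^k = (0.0, 0.0), subgradient = b - a^T x = 19.0
  y^{k+1} = -0.2 + 0.05*19.0 = 0.75
Step 4: y^k = 0.75, reduced costs: (11.25, -1.5)
  x^k = (0.0, 7.0), subgradient = b - a^T x = -23.0
  y^{k+1} = 0.75 + 0.05*-23.0 = -0.4
Dual objective at y_4 = -0.4: reduced costs (17.0, 5.4), box minimizer x = (0.0, 0.0)
g(y_4) = b*y + (c1 - a1*y)*x1 + (c2 - a2*y)*x2 = 19*(-0.4) + 17.0*0.0 + 5.4*0.0 = -7.6 + 0.0 + 0.0 = -7.6


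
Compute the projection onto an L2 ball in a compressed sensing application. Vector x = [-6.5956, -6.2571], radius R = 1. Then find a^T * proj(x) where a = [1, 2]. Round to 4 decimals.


Step 1: Compute ||x|| (intermediates to 6 decimals).
||x|| = sqrt((-6.5956)^2 + (-6.2571)^2) = 9.091383
Step 2: Project.
Since ||x|| > R, scale = R/||x|| = 1/9.091383 = 0.109994, proj(x) = scale * x
proj(x) = [-0.725476, -0.688243]
Step 3: Dot product.
a^T * proj(x) = 1*(-0.725476) + 2*(-0.688243) = -2.102


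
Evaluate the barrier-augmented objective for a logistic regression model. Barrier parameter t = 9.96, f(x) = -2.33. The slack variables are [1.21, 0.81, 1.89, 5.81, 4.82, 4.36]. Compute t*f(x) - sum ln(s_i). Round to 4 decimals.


Step 1: Compute log-barrier.
ln values: [0.1906, -0.2107, 0.6366, 1.7596, 1.5728, 1.4725]
phi = -(0.1906 - 0.2107 + 0.6366 + 1.7596 + 1.5728 + 1.4725) = -5.4213
Step 2: Compute augmented objective.
t*f(x) = 9.96*-2.33 = -23.2068
Total = -23.2068 - 5.4213 = -28.6281


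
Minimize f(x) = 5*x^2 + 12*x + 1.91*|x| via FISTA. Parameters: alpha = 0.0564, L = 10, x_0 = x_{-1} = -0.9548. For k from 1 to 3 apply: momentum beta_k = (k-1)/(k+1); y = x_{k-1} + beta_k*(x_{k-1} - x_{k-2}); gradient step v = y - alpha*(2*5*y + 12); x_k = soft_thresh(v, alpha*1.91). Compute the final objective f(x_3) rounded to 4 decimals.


FISTA on f(x) = 5*x^2 + 12*x + 1.91*|x|
L = 10, alpha = 0.0564
Iteration 1: beta = 0.0, y = -0.9548 + 0.0*(-0.9548 + 0.9548) = -0.9548
  grad(y) = 2.452, v = y - alpha*grad = -1.0931
  prox(v) = soft_thresh(-1.0931, 0.1077) = -0.9854
Iteration 2: beta = 0.3333, y = -0.9854 + 0.3333*(-0.9854 + 0.9548) = -0.9956
  grad(y) = 2.0444, v = y - alpha*grad = -1.1109
  prox(v) = soft_thresh(-1.1109, 0.1077) = -1.0031
Iteration 3: beta = 0.5, y = -1.0031 + 0.5*(-1.0031 + 0.9854) = -1.012
  grad(y) = 1.8798, v = y - alpha*grad = -1.118
  prox(v) = soft_thresh(-1.118, 0.1077) = -1.0103
f(x_3) = 5*(-1.0103)^2 + 12*(-1.0103) + 1.91*|-1.0103| = -5.0904


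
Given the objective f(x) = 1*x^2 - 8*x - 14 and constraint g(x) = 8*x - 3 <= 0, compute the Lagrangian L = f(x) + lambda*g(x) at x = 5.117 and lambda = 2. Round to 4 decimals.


Step 1: Evaluate f(x).
f(5.117) = 1*5.117^2 - 8*5.117 - 14 = -28.7523
Step 2: Evaluate g(x).
g(5.117) = 8*5.117 - 3 = 37.936
Step 3: Compute Lagrangian.
L = -28.7523 + 2*37.936 = 47.1197


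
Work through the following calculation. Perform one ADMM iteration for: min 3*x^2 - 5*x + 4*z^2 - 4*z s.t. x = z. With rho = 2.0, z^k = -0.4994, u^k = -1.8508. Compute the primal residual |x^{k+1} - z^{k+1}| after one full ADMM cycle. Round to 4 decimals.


ADMM iteration with rho = 2.0, z^k = -0.4994, u^k = -1.8508
Step 1: x-update.
Minimize 3*x^2 - 5*x + (2.0/2)*(x + 0.4994 - 1.8508)^2
FOC: (2*3 + 2.0)*x = 5 + 2.0*(-0.4994 + 1.8508)
x^{k+1} = 0.9629
Step 2: z-update.
Minimize 4*z^2 - 4*z + (2.0/2)*(0.9629 - z - 1.8508)^2
FOC: (2*4 + 2.0)*z = 4 + 2.0*(0.9629 - 1.8508)
z^{k+1} = 0.2224
Step 3: u-update.
u^{k+1} = -1.8508 + 0.9629 - 0.2224 = -1.1104
Step 4: Primal residual = |0.9629 - 0.2224| = 0.7404


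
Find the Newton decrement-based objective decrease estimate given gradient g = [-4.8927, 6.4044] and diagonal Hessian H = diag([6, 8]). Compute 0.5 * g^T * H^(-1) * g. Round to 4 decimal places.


Step 1: H is diagonal, so H^(-1) * g = [-0.8155, 0.8006].
Step 2: g^T H^(-1) g = sum_i g_i^2 / H_ii
  = (-4.8927)^2/6 + (6.4044)^2/8
  = 3.9898 + 5.127 = 9.1168
Step 3: Objective decrease = 0.5 * g^T H^(-1) g = 4.5584


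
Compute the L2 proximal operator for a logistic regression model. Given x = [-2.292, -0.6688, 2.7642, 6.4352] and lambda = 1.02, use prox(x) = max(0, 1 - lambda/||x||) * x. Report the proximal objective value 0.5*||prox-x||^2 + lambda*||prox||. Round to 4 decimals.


Step 1: Compute ||x||.
||x|| = 7.3995
Step 2: Compute scaling factor.
scale = max(0, 1 - 1.02/7.3995) = 0.8622
Step 3: prox(x) = [-1.9761, -0.5766, 2.3832, 5.5481]
||prox(x)|| = 6.3795
Step 4: Proximal objective.
0.5*||prox-x||^2 = 0.5202
lambda*||prox|| = 6.5071
Total = 7.0273


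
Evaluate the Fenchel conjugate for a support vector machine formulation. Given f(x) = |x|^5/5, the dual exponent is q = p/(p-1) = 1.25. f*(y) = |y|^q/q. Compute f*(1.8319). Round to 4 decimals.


The conjugate exponent q satisfies 1/p + 1/q = 1.
p = 5, so q = 5/(5 - 1) = 1.25
|y|^q = 1.8319^1.25 = 2.1312
f*(1.8319) = 2.1312 / 1.25 = 1.705


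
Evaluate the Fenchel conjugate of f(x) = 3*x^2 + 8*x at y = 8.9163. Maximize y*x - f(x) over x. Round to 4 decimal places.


f*(y) = sup_x {y*x - a*x^2 - b*x} = sup_x {(y-b)*x - a*x^2}
FOC: (y - b) - 2a*x = 0 => x* = (y - b)/(2a)
x* = (8.9163 - 8)/(2*3) = 0.1527
f*(8.9163) = (y-b)^2/(4a) = (8.9163 - 8)^2/(4*3)
= 0.8396/12 = 0.07


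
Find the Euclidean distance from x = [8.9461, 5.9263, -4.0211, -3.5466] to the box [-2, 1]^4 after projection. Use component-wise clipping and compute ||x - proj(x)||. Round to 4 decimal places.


Project each component onto [-2, 1].
clip(8.9461) = 1.0, clip(5.9263) = 1.0, clip(-4.0211) = -2.0, clip(-3.5466) = -2.0
Projection = [1.0, 1.0, -2.0, -2.0]
Squared diffs: [63.1405, 24.2684, 4.0848, 2.392]
Distance = sqrt(93.8857) = 9.6895


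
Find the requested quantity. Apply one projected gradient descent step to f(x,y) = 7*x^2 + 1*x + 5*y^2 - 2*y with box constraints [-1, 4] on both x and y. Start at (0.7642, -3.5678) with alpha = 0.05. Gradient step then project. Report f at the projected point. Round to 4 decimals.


Step 1: Compute gradient at (0.7642, -3.5678).
grad_x = 2*7*0.7642 + 1 = 11.6988
grad_y = 2*5*-3.5678 - 2 = -37.678
Step 2: Gradient step.
x_raw = 0.7642 - 0.05*11.6988 = 0.1793
y_raw = -3.5678 - 0.05*-37.678 = -1.6839
Step 3: Project onto [-1, 4].
x_proj = clip(0.1793) = 0.1793
y_proj = clip(-1.6839) = -1.0
Step 4: Evaluate f.
f(0.1793, -1.0) = 7.4042


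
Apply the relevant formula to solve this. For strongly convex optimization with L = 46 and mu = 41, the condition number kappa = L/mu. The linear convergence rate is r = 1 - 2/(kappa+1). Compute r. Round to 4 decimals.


Step 1: Compute the condition number.
kappa = L/mu = 46/41 = 1.122
Step 2: Compute the convergence rate.
r = 1 - 2/(kappa + 1) = 1 - 2*mu/(L + mu) = (L - mu)/(L + mu) = 5/87 = 0.0575


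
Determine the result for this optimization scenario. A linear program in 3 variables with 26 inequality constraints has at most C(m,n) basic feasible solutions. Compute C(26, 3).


Each vertex corresponds to some choice of n active constraints out of m, so the number of vertices is at most C(m, n) = m! / (n!(m-n)!).
m = 26, n = 3
Numerator: 26 * 25 * 24
Denominator: 3! = 6
C(26, 3) = 2600


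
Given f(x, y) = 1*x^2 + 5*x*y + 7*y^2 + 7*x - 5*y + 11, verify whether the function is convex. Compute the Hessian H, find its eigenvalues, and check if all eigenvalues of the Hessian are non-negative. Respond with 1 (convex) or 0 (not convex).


The Hessian of f(x,y) = 1*x^2 + 5*x*y + 7*y^2 + 7*x - 5*y + 11 is:
H = [[2, 5], [5, 14]]
Trace = 2 + 14 = 16
Determinant = 2*14 - (5)^2 = 3
Discriminant = (16)^2 - 4*3 = 244.0
Eigenvalues: lambda_1 = 0.1898, lambda_2 = 15.8102
The function is convex.

1


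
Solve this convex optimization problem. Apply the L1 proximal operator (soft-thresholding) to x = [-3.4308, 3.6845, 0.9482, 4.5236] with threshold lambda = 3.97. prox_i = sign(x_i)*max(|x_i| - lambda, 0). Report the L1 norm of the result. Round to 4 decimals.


Soft-thresholding with lambda = 3.97:
prox(-3.4308) = sign(-3.4308)*max(|-3.4308| - 3.97, 0) = 0.0
prox(3.6845) = sign(3.6845)*max(|3.6845| - 3.97, 0) = 0.0
prox(0.9482) = sign(0.9482)*max(|0.9482| - 3.97, 0) = 0.0
prox(4.5236) = sign(4.5236)*max(|4.5236| - 3.97, 0) = 0.5536
prox(x) = [0.0, 0.0, 0.0, 0.5536]
||prox(x)||_1 = 0.0 + 0.0 + 0.0 + 0.5536 = 0.5536


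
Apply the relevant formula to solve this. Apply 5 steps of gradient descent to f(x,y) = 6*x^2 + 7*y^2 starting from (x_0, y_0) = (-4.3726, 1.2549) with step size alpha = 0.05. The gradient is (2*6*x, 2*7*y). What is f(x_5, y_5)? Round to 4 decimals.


Gradient descent on f(x,y) = 6*x^2 + 7*y^2.
Starting point: (-4.3726, 1.2549), alpha = 0.05
Step 1: grad_x = 2*6*-4.3726 = -52.4712, grad_y = 2*7*1.2549 = 17.5686
  x_1 = -4.3726 - 0.05*-52.4712 = -1.749
  y_1 = 1.2549 - 0.05*17.5686 = 0.3765
Step 2: grad_x = 2*6*-1.749 = -20.9885, grad_y = 2*7*0.3765 = 5.2706
  x_2 = -1.749 - 0.05*-20.9885 = -0.6996
  y_2 = 0.3765 - 0.05*5.2706 = 0.1129
Step 3: grad_x = 2*6*-0.6996 = -8.3954, grad_y = 2*7*0.1129 = 1.5812
  x_3 = -0.6996 - 0.05*-8.3954 = -0.2798
  y_3 = 0.1129 - 0.05*1.5812 = 0.0339
Step 4: grad_x = 2*6*-0.2798 = -3.3582, grad_y = 2*7*0.0339 = 0.4744
  x_4 = -0.2798 - 0.05*-3.3582 = -0.1119
  y_4 = 0.0339 - 0.05*0.4744 = 0.0102
Step 5: grad_x = 2*6*-0.1119 = -1.3433, grad_y = 2*7*0.0102 = 0.1423
  x_5 = -0.1119 - 0.05*-1.3433 = -0.0448
  y_5 = 0.0102 - 0.05*0.1423 = 0.003
f(-0.0448, 0.003) = 6*(-0.0448)^2 + 7*0.003^2 = 0.0121


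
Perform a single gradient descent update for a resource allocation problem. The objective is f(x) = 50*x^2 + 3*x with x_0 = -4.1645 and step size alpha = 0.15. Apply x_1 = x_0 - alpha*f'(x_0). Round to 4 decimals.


We compute the gradient at x_0 and apply the update.
f'(x) = 100*x + 3
f'(-4.1645) = 100*-4.1645 + 3 = -413.45
x_1 = -4.1645 - 0.15*-413.45 = 57.853


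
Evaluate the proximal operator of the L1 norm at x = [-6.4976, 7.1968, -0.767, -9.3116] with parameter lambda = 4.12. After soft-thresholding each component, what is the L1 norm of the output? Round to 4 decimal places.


Soft-thresholding with lambda = 4.12:
prox(-6.4976) = sign(-6.4976)*max(|-6.4976| - 4.12, 0) = -2.3776
prox(7.1968) = sign(7.1968)*max(|7.1968| - 4.12, 0) = 3.0768
prox(-0.767) = sign(-0.767)*max(|-0.767| - 4.12, 0) = 0.0
prox(-9.3116) = sign(-9.3116)*max(|-9.3116| - 4.12, 0) = -5.1916
prox(x) = [-2.3776, 3.0768, 0.0, -5.1916]
||prox(x)||_1 = 2.3776 + 3.0768 + 0.0 + 5.1916 = 10.646


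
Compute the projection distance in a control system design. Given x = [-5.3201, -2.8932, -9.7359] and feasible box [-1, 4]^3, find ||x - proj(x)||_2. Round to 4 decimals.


Project each component onto [-1, 4].
clip(-5.3201) = -1.0, clip(-2.8932) = -1.0, clip(-9.7359) = -1.0
Projection = [-1.0, -1.0, -1.0]
Squared diffs: [18.6633, 3.5842, 76.3159]
Distance = sqrt(98.5634) = 9.9279


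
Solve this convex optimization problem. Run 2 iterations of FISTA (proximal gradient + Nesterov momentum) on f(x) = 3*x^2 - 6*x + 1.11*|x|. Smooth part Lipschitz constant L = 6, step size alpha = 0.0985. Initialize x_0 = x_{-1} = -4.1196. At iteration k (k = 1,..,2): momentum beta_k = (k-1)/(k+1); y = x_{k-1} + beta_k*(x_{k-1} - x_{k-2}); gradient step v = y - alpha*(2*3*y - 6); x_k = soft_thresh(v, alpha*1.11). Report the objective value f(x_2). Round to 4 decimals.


FISTA on f(x) = 3*x^2 - 6*x + 1.11*|x|
L = 6, alpha = 0.0985
Iteration 1: beta = 0.0, y = -4.1196 + 0.0*(-4.1196 + 4.1196) = -4.1196
  grad(y) = -30.7176, v = y - alpha*grad = -1.0939
  prox(v) = soft_thresh(-1.0939, 0.1093) = -0.9846
Iteration 2: beta = 0.3333, y = -0.9846 + 0.3333*(-0.9846 + 4.1196) = 0.0604
  grad(y) = -5.6375, v = y - alpha*grad = 0.6157
  prox(v) = soft_thresh(0.6157, 0.1093) = 0.5064
f(x_2) = 3*0.5064^2 - 6*0.5064 + 1.11*|0.5064| = -1.7069


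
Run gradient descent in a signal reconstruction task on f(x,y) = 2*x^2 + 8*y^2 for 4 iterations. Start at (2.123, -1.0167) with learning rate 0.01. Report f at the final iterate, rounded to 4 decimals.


Gradient descent on f(x,y) = 2*x^2 + 8*y^2.
Starting point: (2.123, -1.0167), alpha = 0.01
Step 1: grad_x = 2*2*2.123 = 8.492, grad_y = 2*8*-1.0167 = -16.2672
  x_1 = 2.123 - 0.01*8.492 = 2.0381
  y_1 = -1.0167 - 0.01*-16.2672 = -0.854
Step 2: grad_x = 2*2*2.0381 = 8.1523, grad_y = 2*8*-0.854 = -13.6644
  x_2 = 2.0381 - 0.01*8.1523 = 1.9566
  y_2 = -0.854 - 0.01*-13.6644 = -0.7174
Step 3: grad_x = 2*2*1.9566 = 7.8262, grad_y = 2*8*-0.7174 = -11.4781
  x_3 = 1.9566 - 0.01*7.8262 = 1.8783
  y_3 = -0.7174 - 0.01*-11.4781 = -0.6026
Step 4: grad_x = 2*2*1.8783 = 7.5132, grad_y = 2*8*-0.6026 = -9.6416
  x_4 = 1.8783 - 0.01*7.5132 = 1.8032
  y_4 = -0.6026 - 0.01*-9.6416 = -0.5062
f(1.8032, -0.5062) = 2*1.8032^2 + 8*(-0.5062)^2 = 8.5526


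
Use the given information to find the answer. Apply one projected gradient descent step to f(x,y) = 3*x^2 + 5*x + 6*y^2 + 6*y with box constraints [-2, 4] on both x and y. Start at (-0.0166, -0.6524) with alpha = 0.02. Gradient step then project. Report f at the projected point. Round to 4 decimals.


Step 1: Compute gradient at (-0.0166, -0.6524).
grad_x = 2*3*-0.0166 + 5 = 4.9004
grad_y = 2*6*-0.6524 + 6 = -1.8288
Step 2: Gradient step.
x_raw = -0.0166 - 0.02*4.9004 = -0.1146
y_raw = -0.6524 - 0.02*-1.8288 = -0.6158
Step 3: Project onto [-2, 4].
x_proj = clip(-0.1146) = -0.1146
y_proj = clip(-0.6158) = -0.6158
Step 4: Evaluate f.
f(-0.1146, -0.6158) = -1.9531


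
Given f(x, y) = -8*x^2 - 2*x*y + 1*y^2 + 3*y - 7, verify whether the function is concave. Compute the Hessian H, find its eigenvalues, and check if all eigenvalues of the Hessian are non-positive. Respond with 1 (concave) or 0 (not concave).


The Hessian of f(x,y) = -8*x^2 - 2*x*y + 1*y^2 + 3*y - 7 is:
H = [[-16, -2], [-2, 2]]
Trace = -16 + 2 = -14
Determinant = -16*2 - (-2)^2 = -36
Discriminant = (-14)^2 - 4*-36 = 340.0
Eigenvalues: lambda_1 = -16.2195, lambda_2 = 2.2195
The function is not concave.

0


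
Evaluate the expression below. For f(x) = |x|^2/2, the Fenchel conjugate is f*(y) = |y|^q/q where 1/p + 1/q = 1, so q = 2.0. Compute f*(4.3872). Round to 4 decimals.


The conjugate exponent q satisfies 1/p + 1/q = 1.
p = 2, so q = 2/(2 - 1) = 2.0
|y|^q = 4.3872^2.0 = 19.2475
f*(4.3872) = 19.2475 / 2.0 = 9.6238


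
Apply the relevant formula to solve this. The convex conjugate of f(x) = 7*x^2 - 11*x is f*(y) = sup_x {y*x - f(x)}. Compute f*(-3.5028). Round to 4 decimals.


f*(y) = sup_x {y*x - a*x^2 - b*x} = sup_x {(y-b)*x - a*x^2}
FOC: (y - b) - 2a*x = 0 => x* = (y - b)/(2a)
x* = (-3.5028 + 11)/(2*7) = 0.5355
f*(-3.5028) = (y-b)^2/(4a) = (-3.5028 + 11)^2/(4*7)
= 56.208/28 = 2.0074


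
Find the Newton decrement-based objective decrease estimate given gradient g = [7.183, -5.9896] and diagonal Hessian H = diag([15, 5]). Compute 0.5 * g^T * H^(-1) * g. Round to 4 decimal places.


Step 1: H is diagonal, so H^(-1) * g = [0.4789, -1.1979].
Step 2: g^T H^(-1) g = sum_i g_i^2 / H_ii
  = (7.183)^2/15 + (-5.9896)^2/5
  = 3.4397 + 7.1751 = 10.6148
Step 3: Objective decrease = 0.5 * g^T H^(-1) g = 5.3074


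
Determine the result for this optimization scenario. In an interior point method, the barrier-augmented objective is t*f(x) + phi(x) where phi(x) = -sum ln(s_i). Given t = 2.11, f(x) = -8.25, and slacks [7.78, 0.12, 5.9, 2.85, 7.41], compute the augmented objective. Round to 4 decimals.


Step 1: Compute log-barrier.
ln values: [2.0516, -2.1203, 1.775, 1.0473, 2.0028]
phi = -(2.0516 - 2.1203 + 1.775 + 1.0473 + 2.0028) = -4.7564
Step 2: Compute augmented objective.
t*f(x) = 2.11*-8.25 = -17.4075
Total = -17.4075 - 4.7564 = -22.1639


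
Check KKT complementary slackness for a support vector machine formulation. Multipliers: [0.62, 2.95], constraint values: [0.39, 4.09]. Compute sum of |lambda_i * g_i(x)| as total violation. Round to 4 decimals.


KKT complementary slackness check:
lambda_1 * g_1 = 0.62 * 0.39 = 0.2418
lambda_2 * g_2 = 2.95 * 4.09 = 12.0655
Total violation = 0.2418 + 12.0655 = 12.3073


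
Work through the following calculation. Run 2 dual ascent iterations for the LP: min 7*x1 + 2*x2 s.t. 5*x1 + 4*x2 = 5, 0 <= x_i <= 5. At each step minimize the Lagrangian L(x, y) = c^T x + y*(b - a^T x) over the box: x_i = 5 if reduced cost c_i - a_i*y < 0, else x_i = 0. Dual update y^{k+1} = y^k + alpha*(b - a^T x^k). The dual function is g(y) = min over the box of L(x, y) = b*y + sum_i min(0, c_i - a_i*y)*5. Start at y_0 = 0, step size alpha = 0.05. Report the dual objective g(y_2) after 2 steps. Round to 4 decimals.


Dual ascent for LP: min 7*x1 + 2*x2, 5*x1 + 4*x2 = 5, 0 <= x_i <= 5
Step 1: y^k = 0.0, reduced costs: (7.0, 2.0)
  x^k = (0.0, 0.0), subgradient = b - a^T x = 5.0
  y^{k+1} = 0.0 + 0.05*5.0 = 0.25
Step 2: y^k = 0.25, reduced costs: (5.75, 1.0)
  x^k = (0.0, 0.0), subgradient = b - a^T x = 5.0
  y^{k+1} = 0.25 + 0.05*5.0 = 0.5
Dual objective at y_2 = 0.5: reduced costs (4.5, 0.0), box minimizer x = (0.0, 0.0)
g(y_2) = b*y + (c1 - a1*y)*x1 + (c2 - a2*y)*x2 = 5*0.5 + 4.5*0.0 + 0.0*0.0 = 2.5 + 0.0 + 0.0 = 2.5


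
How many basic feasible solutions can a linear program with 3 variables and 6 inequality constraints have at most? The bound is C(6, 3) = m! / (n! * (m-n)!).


Each vertex corresponds to some choice of n active constraints out of m, so the number of vertices is at most C(m, n) = m! / (n!(m-n)!).
m = 6, n = 3
Numerator: 6 * 5 * 4
Denominator: 3! = 6
C(6, 3) = 20


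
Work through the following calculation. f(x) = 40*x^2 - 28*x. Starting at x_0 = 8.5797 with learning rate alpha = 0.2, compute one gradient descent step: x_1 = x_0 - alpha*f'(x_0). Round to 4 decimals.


We compute the gradient at x_0 and apply the update.
f'(x) = 80*x - 28
f'(8.5797) = 80*8.5797 - 28 = 658.376
x_1 = 8.5797 - 0.2*658.376 = -123.0955


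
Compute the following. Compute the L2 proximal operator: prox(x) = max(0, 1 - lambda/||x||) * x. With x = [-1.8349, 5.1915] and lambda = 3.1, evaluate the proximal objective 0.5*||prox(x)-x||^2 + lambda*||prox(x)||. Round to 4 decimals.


Step 1: Compute ||x||.
||x|| = 5.5062
Step 2: Compute scaling factor.
scale = max(0, 1 - 3.1/5.5062) = 0.437
Step 3: prox(x) = [-0.8019, 2.2687]
||prox(x)|| = 2.4062
Step 4: Proximal objective.
0.5*||prox-x||^2 = 4.805
lambda*||prox|| = 7.4592
Total = 12.2643


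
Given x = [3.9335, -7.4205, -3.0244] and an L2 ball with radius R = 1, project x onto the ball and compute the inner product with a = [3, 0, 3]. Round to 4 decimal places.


Step 1: Compute ||x|| (intermediates to 6 decimals).
||x|| = sqrt(3.9335^2 + (-7.4205)^2 + (-3.0244)^2) = 8.926547
Step 2: Project.
Since ||x|| > R, scale = R/||x|| = 1/8.926547 = 0.112025, proj(x) = scale * x
proj(x) = [0.44065, -0.831282, -0.338808]
Step 3: Dot product.
a^T * proj(x) = 3*0.44065 + 0*(-0.831282) + 3*(-0.338808) = 0.3055


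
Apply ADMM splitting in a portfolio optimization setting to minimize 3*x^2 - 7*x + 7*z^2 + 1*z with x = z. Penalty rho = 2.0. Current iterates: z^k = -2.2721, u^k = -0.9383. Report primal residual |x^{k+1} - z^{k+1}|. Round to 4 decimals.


ADMM iteration with rho = 2.0, z^k = -2.2721, u^k = -0.9383
Step 1: x-update.
Minimize 3*x^2 - 7*x + (2.0/2)*(x + 2.2721 - 0.9383)^2
FOC: (2*3 + 2.0)*x = 7 + 2.0*(-2.2721 + 0.9383)
x^{k+1} = 0.5416
Step 2: z-update.
Minimize 7*z^2 + 1*z + (2.0/2)*(0.5416 - z - 0.9383)^2
FOC: (2*7 + 2.0)*z = -1 + 2.0*(0.5416 - 0.9383)
z^{k+1} = -0.1121
Step 3: u-update.
u^{k+1} = -0.9383 + 0.5416 + 0.1121 = -0.2847
Step 4: Primal residual = |0.5416 + 0.1121| = 0.6536


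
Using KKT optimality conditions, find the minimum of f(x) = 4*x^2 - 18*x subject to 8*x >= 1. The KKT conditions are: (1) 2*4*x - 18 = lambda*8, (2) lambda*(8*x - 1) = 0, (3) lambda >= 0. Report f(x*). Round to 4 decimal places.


Step 1: Try lambda = 0 (constraint inactive).
Stationarity: 2*4*x - 18 = 0
x* = 18/(2*4) = 2.25
Check constraint: 8*2.25 = 18.0 >= 1 -- satisfied.
Step 2: Compute optimal value.
f(x*) = 4*2.25^2 - 18*2.25 = -20.25


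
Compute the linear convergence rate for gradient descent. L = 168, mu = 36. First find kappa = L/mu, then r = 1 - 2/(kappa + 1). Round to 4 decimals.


Step 1: Compute the condition number.
kappa = L/mu = 168/36 = 4.6667
Step 2: Compute the convergence rate.
r = 1 - 2/(kappa + 1) = 1 - 2*mu/(L + mu) = (L - mu)/(L + mu) = 132/204 = 0.6471


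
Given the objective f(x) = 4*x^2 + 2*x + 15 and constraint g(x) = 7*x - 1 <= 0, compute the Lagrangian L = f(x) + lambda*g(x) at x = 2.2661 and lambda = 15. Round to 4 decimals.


Step 1: Evaluate f(x).
f(2.2661) = 4*2.2661^2 + 2*2.2661 + 15 = 40.073
Step 2: Evaluate g(x).
g(2.2661) = 7*2.2661 - 1 = 14.8627
Step 3: Compute Lagrangian.
L = 40.073 + 15*14.8627 = 263.0135


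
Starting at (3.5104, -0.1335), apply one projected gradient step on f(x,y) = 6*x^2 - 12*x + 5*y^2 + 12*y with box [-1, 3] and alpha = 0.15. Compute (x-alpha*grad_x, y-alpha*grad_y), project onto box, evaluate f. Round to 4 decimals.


Step 1: Compute gradient at (3.5104, -0.1335).
grad_x = 2*6*3.5104 - 12 = 30.1248
grad_y = 2*5*-0.1335 + 12 = 10.665
Step 2: Gradient step.
x_raw = 3.5104 - 0.15*30.1248 = -1.0083
y_raw = -0.1335 - 0.15*10.665 = -1.7333
Step 3: Project onto [-1, 3].
x_proj = clip(-1.0083) = -1.0
y_proj = clip(-1.7333) = -1.0
Step 4: Evaluate f.
f(-1.0, -1.0) = 11.0


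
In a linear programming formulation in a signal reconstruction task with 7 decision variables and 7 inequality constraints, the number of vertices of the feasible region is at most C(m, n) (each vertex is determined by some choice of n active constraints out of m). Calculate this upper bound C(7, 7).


Each vertex corresponds to some choice of n active constraints out of m, so the number of vertices is at most C(m, n) = m! / (n!(m-n)!).
m = 7, n = 7
Numerator: 7 * 6 * 5 * 4 * 3 * 2 * 1
Denominator: 7! = 5040
C(7, 7) = 1


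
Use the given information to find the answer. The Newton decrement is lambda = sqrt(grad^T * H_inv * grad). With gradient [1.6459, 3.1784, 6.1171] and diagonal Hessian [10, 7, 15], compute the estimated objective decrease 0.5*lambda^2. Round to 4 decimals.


Step 1: H is diagonal, so H^(-1) * g = [0.1646, 0.4541, 0.4078].
Step 2: g^T H^(-1) g = sum_i g_i^2 / H_ii
  = (1.6459)^2/10 + (3.1784)^2/7 + (6.1171)^2/15
  = 0.2709 + 1.4432 + 2.4946 = 4.2087
Step 3: Objective decrease = 0.5 * g^T H^(-1) g = 2.1043


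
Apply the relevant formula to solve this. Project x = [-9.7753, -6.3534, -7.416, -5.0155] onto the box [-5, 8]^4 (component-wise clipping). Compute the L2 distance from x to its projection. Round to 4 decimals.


Project each component onto [-5, 8].
clip(-9.7753) = -5.0, clip(-6.3534) = -5.0, clip(-7.416) = -5.0, clip(-5.0155) = -5.0
Projection = [-5.0, -5.0, -5.0, -5.0]
Squared diffs: [22.8035, 1.8317, 5.8371, 0.0002]
Distance = sqrt(30.4725) = 5.5202


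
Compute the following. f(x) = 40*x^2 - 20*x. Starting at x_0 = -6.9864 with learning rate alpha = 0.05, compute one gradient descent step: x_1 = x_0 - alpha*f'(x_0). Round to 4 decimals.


We compute the gradient at x_0 and apply the update.
f'(x) = 80*x - 20
f'(-6.9864) = 80*-6.9864 - 20 = -578.912
x_1 = -6.9864 - 0.05*-578.912 = 21.9592


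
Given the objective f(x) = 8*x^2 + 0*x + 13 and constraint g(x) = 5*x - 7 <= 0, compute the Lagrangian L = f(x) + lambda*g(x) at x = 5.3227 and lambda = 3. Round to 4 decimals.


Step 1: Evaluate f(x).
f(5.3227) = 8*5.3227^2 + 0*5.3227 + 13 = 239.6491
Step 2: Evaluate g(x).
g(5.3227) = 5*5.3227 - 7 = 19.6135
Step 3: Compute Lagrangian.
L = 239.6491 + 3*19.6135 = 298.4896


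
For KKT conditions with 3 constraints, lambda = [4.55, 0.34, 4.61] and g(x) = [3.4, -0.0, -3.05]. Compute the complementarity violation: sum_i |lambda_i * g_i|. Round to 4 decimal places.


KKT complementary slackness check:
lambda_1 * g_1 = 4.55 * 3.4 = 15.47
lambda_2 * g_2 = 0.34 * -0.0 = -0.0
lambda_3 * g_3 = 4.61 * -3.05 = -14.0605
Total violation = 15.47 + 0.0 + 14.0605 = 29.5305


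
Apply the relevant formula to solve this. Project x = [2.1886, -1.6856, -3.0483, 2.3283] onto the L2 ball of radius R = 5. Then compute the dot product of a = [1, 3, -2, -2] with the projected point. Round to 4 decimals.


Step 1: Compute ||x|| (intermediates to 6 decimals).
||x|| = sqrt(2.1886^2 + (-1.6856)^2 + (-3.0483)^2 + 2.3283^2) = 4.726979
Step 2: Project.
Since ||x|| <= R, proj = x (no scaling needed).
proj(x) = [2.1886, -1.6856, -3.0483, 2.3283]
Step 3: Dot product.
a^T * proj(x) = 1*2.1886 + 3*(-1.6856) - 2*(-3.0483) - 2*2.3283 = -1.4282


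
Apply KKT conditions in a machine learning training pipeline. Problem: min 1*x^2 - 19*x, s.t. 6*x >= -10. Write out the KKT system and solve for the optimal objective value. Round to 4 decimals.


Step 1: Try lambda = 0 (constraint inactive).
Stationarity: 2*1*x - 19 = 0
x* = 19/(2*1) = 9.5
Check constraint: 6*9.5 = 57.0 >= -10 -- satisfied.
Step 2: Compute optimal value.
f(x*) = 1*9.5^2 - 19*9.5 = -90.25


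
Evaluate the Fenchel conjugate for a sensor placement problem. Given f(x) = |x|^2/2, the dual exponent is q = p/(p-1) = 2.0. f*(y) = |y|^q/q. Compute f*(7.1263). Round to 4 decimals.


The conjugate exponent q satisfies 1/p + 1/q = 1.
p = 2, so q = 2/(2 - 1) = 2.0
|y|^q = 7.1263^2.0 = 50.7842
f*(7.1263) = 50.7842 / 2.0 = 25.3921


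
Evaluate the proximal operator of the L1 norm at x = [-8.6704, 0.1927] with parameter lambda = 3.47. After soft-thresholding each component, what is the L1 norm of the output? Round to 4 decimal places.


Soft-thresholding with lambda = 3.47:
prox(-8.6704) = sign(-8.6704)*max(|-8.6704| - 3.47, 0) = -5.2004
prox(0.1927) = sign(0.1927)*max(|0.1927| - 3.47, 0) = 0.0
prox(x) = [-5.2004, 0.0]
||prox(x)||_1 = 5.2004 + 0.0 = 5.2004


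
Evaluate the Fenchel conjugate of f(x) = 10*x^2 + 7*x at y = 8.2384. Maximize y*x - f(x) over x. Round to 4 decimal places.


f*(y) = sup_x {y*x - a*x^2 - b*x} = sup_x {(y-b)*x - a*x^2}
FOC: (y - b) - 2a*x = 0 => x* = (y - b)/(2a)
x* = (8.2384 - 7)/(2*10) = 0.0619
f*(8.2384) = (y-b)^2/(4a) = (8.2384 - 7)^2/(4*10)
= 1.5336/40 = 0.0383


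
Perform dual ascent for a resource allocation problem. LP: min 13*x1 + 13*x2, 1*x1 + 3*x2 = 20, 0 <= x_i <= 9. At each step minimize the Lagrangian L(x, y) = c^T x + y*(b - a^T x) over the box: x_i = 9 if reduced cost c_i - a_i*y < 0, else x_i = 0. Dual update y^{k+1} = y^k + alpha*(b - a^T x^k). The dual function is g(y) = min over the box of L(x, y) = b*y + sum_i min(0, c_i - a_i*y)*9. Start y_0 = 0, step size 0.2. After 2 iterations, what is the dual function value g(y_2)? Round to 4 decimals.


Dual ascent for LP: min 13*x1 + 13*x2, 1*x1 + 3*x2 = 20, 0 <= x_i <= 9
Step 1: y^k = 0.0, reduced costs: (13.0, 13.0)
  x^k = (0.0, 0.0), subgradient = b - a^T x = 20.0
  y^{k+1} = 0.0 + 0.2*20.0 = 4.0
Step 2: y^k = 4.0, reduced costs: (9.0, 1.0)
  x^k = (0.0, 0.0), subgradient = b - a^T x = 20.0
  y^{k+1} = 4.0 + 0.2*20.0 = 8.0
Dual objective at y_2 = 8.0: reduced costs (5.0, -11.0), box minimizer x = (0.0, 9.0)
g(y_2) = b*y + (c1 - a1*y)*x1 + (c2 - a2*y)*x2 = 20*8.0 + 5.0*0.0 + (-11.0)*9.0 = 160.0 + 0.0 - 99.0 = 61.0


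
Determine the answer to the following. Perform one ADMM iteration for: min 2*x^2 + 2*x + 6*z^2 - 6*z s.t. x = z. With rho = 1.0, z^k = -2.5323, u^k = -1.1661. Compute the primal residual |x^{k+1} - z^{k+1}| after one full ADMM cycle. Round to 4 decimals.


ADMM iteration with rho = 1.0, z^k = -2.5323, u^k = -1.1661
Step 1: x-update.
Minimize 2*x^2 + 2*x + (1.0/2)*(x + 2.5323 - 1.1661)^2
FOC: (2*2 + 1.0)*x = -2 + 1.0*(-2.5323 + 1.1661)
x^{k+1} = -0.6732
Step 2: z-update.
Minimize 6*z^2 - 6*z + (1.0/2)*(-0.6732 - z - 1.1661)^2
FOC: (2*6 + 1.0)*z = 6 + 1.0*(-0.6732 - 1.1661)
z^{k+1} = 0.3201
Step 3: u-update.
u^{k+1} = -1.1661 - 0.6732 - 0.3201 = -2.1594
Step 4: Primal residual = |-0.6732 - 0.3201| = 0.9933
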